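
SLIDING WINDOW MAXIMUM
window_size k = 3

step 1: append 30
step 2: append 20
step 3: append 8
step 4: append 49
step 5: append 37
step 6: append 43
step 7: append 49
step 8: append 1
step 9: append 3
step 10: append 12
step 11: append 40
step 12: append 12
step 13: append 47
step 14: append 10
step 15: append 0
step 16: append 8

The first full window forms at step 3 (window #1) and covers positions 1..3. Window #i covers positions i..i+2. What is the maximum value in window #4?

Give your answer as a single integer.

step 1: append 30 -> window=[30] (not full yet)
step 2: append 20 -> window=[30, 20] (not full yet)
step 3: append 8 -> window=[30, 20, 8] -> max=30
step 4: append 49 -> window=[20, 8, 49] -> max=49
step 5: append 37 -> window=[8, 49, 37] -> max=49
step 6: append 43 -> window=[49, 37, 43] -> max=49
Window #4 max = 49

Answer: 49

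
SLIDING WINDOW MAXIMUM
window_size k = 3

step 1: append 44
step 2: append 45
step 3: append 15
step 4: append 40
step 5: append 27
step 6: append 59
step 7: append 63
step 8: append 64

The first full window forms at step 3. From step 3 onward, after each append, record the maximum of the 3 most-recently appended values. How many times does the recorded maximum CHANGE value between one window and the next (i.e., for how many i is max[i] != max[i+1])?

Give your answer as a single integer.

step 1: append 44 -> window=[44] (not full yet)
step 2: append 45 -> window=[44, 45] (not full yet)
step 3: append 15 -> window=[44, 45, 15] -> max=45
step 4: append 40 -> window=[45, 15, 40] -> max=45
step 5: append 27 -> window=[15, 40, 27] -> max=40
step 6: append 59 -> window=[40, 27, 59] -> max=59
step 7: append 63 -> window=[27, 59, 63] -> max=63
step 8: append 64 -> window=[59, 63, 64] -> max=64
Recorded maximums: 45 45 40 59 63 64
Changes between consecutive maximums: 4

Answer: 4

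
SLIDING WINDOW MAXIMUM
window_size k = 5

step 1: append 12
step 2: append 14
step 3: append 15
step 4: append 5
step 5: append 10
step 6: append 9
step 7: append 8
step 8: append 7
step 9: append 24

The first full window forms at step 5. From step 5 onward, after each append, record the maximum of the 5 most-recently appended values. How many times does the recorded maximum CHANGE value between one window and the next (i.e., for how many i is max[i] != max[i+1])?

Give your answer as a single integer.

Answer: 2

Derivation:
step 1: append 12 -> window=[12] (not full yet)
step 2: append 14 -> window=[12, 14] (not full yet)
step 3: append 15 -> window=[12, 14, 15] (not full yet)
step 4: append 5 -> window=[12, 14, 15, 5] (not full yet)
step 5: append 10 -> window=[12, 14, 15, 5, 10] -> max=15
step 6: append 9 -> window=[14, 15, 5, 10, 9] -> max=15
step 7: append 8 -> window=[15, 5, 10, 9, 8] -> max=15
step 8: append 7 -> window=[5, 10, 9, 8, 7] -> max=10
step 9: append 24 -> window=[10, 9, 8, 7, 24] -> max=24
Recorded maximums: 15 15 15 10 24
Changes between consecutive maximums: 2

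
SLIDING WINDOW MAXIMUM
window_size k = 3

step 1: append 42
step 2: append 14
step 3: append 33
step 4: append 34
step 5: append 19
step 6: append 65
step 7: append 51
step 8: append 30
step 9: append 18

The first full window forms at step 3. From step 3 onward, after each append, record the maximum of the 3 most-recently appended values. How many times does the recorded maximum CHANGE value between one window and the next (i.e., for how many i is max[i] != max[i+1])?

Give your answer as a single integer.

step 1: append 42 -> window=[42] (not full yet)
step 2: append 14 -> window=[42, 14] (not full yet)
step 3: append 33 -> window=[42, 14, 33] -> max=42
step 4: append 34 -> window=[14, 33, 34] -> max=34
step 5: append 19 -> window=[33, 34, 19] -> max=34
step 6: append 65 -> window=[34, 19, 65] -> max=65
step 7: append 51 -> window=[19, 65, 51] -> max=65
step 8: append 30 -> window=[65, 51, 30] -> max=65
step 9: append 18 -> window=[51, 30, 18] -> max=51
Recorded maximums: 42 34 34 65 65 65 51
Changes between consecutive maximums: 3

Answer: 3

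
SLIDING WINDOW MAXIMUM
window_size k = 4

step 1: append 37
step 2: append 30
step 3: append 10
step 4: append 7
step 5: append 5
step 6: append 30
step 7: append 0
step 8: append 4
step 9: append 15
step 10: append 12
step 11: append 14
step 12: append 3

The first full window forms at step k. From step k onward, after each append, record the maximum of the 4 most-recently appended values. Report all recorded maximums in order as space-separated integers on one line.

Answer: 37 30 30 30 30 30 15 15 15

Derivation:
step 1: append 37 -> window=[37] (not full yet)
step 2: append 30 -> window=[37, 30] (not full yet)
step 3: append 10 -> window=[37, 30, 10] (not full yet)
step 4: append 7 -> window=[37, 30, 10, 7] -> max=37
step 5: append 5 -> window=[30, 10, 7, 5] -> max=30
step 6: append 30 -> window=[10, 7, 5, 30] -> max=30
step 7: append 0 -> window=[7, 5, 30, 0] -> max=30
step 8: append 4 -> window=[5, 30, 0, 4] -> max=30
step 9: append 15 -> window=[30, 0, 4, 15] -> max=30
step 10: append 12 -> window=[0, 4, 15, 12] -> max=15
step 11: append 14 -> window=[4, 15, 12, 14] -> max=15
step 12: append 3 -> window=[15, 12, 14, 3] -> max=15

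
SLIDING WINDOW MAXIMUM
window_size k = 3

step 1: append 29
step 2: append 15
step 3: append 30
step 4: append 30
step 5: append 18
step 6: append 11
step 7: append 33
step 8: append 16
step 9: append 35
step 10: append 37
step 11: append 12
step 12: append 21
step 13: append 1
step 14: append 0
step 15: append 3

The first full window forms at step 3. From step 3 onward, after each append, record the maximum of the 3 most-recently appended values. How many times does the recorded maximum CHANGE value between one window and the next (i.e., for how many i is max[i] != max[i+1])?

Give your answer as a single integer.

Answer: 5

Derivation:
step 1: append 29 -> window=[29] (not full yet)
step 2: append 15 -> window=[29, 15] (not full yet)
step 3: append 30 -> window=[29, 15, 30] -> max=30
step 4: append 30 -> window=[15, 30, 30] -> max=30
step 5: append 18 -> window=[30, 30, 18] -> max=30
step 6: append 11 -> window=[30, 18, 11] -> max=30
step 7: append 33 -> window=[18, 11, 33] -> max=33
step 8: append 16 -> window=[11, 33, 16] -> max=33
step 9: append 35 -> window=[33, 16, 35] -> max=35
step 10: append 37 -> window=[16, 35, 37] -> max=37
step 11: append 12 -> window=[35, 37, 12] -> max=37
step 12: append 21 -> window=[37, 12, 21] -> max=37
step 13: append 1 -> window=[12, 21, 1] -> max=21
step 14: append 0 -> window=[21, 1, 0] -> max=21
step 15: append 3 -> window=[1, 0, 3] -> max=3
Recorded maximums: 30 30 30 30 33 33 35 37 37 37 21 21 3
Changes between consecutive maximums: 5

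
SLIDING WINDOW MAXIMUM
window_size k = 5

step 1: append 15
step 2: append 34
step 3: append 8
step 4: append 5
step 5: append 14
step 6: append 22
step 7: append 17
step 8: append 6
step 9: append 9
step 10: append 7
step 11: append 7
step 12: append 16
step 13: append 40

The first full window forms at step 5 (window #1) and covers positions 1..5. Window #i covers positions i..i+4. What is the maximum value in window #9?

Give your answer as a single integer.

Answer: 40

Derivation:
step 1: append 15 -> window=[15] (not full yet)
step 2: append 34 -> window=[15, 34] (not full yet)
step 3: append 8 -> window=[15, 34, 8] (not full yet)
step 4: append 5 -> window=[15, 34, 8, 5] (not full yet)
step 5: append 14 -> window=[15, 34, 8, 5, 14] -> max=34
step 6: append 22 -> window=[34, 8, 5, 14, 22] -> max=34
step 7: append 17 -> window=[8, 5, 14, 22, 17] -> max=22
step 8: append 6 -> window=[5, 14, 22, 17, 6] -> max=22
step 9: append 9 -> window=[14, 22, 17, 6, 9] -> max=22
step 10: append 7 -> window=[22, 17, 6, 9, 7] -> max=22
step 11: append 7 -> window=[17, 6, 9, 7, 7] -> max=17
step 12: append 16 -> window=[6, 9, 7, 7, 16] -> max=16
step 13: append 40 -> window=[9, 7, 7, 16, 40] -> max=40
Window #9 max = 40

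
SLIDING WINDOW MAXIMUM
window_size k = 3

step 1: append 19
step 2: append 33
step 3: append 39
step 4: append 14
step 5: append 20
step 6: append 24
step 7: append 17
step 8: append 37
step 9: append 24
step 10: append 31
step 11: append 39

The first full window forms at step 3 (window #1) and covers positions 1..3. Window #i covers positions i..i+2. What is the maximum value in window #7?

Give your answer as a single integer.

Answer: 37

Derivation:
step 1: append 19 -> window=[19] (not full yet)
step 2: append 33 -> window=[19, 33] (not full yet)
step 3: append 39 -> window=[19, 33, 39] -> max=39
step 4: append 14 -> window=[33, 39, 14] -> max=39
step 5: append 20 -> window=[39, 14, 20] -> max=39
step 6: append 24 -> window=[14, 20, 24] -> max=24
step 7: append 17 -> window=[20, 24, 17] -> max=24
step 8: append 37 -> window=[24, 17, 37] -> max=37
step 9: append 24 -> window=[17, 37, 24] -> max=37
Window #7 max = 37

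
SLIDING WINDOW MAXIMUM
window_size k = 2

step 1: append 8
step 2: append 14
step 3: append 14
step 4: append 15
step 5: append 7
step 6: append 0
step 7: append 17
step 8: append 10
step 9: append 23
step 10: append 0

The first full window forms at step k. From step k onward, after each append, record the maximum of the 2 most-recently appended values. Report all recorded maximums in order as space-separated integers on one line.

step 1: append 8 -> window=[8] (not full yet)
step 2: append 14 -> window=[8, 14] -> max=14
step 3: append 14 -> window=[14, 14] -> max=14
step 4: append 15 -> window=[14, 15] -> max=15
step 5: append 7 -> window=[15, 7] -> max=15
step 6: append 0 -> window=[7, 0] -> max=7
step 7: append 17 -> window=[0, 17] -> max=17
step 8: append 10 -> window=[17, 10] -> max=17
step 9: append 23 -> window=[10, 23] -> max=23
step 10: append 0 -> window=[23, 0] -> max=23

Answer: 14 14 15 15 7 17 17 23 23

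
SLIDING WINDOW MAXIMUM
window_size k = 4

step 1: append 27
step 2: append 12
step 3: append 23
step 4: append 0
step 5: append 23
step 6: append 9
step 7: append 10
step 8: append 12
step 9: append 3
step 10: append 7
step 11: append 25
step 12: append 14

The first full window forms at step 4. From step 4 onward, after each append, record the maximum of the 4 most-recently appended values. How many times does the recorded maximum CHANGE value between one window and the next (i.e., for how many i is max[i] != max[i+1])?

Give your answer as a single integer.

step 1: append 27 -> window=[27] (not full yet)
step 2: append 12 -> window=[27, 12] (not full yet)
step 3: append 23 -> window=[27, 12, 23] (not full yet)
step 4: append 0 -> window=[27, 12, 23, 0] -> max=27
step 5: append 23 -> window=[12, 23, 0, 23] -> max=23
step 6: append 9 -> window=[23, 0, 23, 9] -> max=23
step 7: append 10 -> window=[0, 23, 9, 10] -> max=23
step 8: append 12 -> window=[23, 9, 10, 12] -> max=23
step 9: append 3 -> window=[9, 10, 12, 3] -> max=12
step 10: append 7 -> window=[10, 12, 3, 7] -> max=12
step 11: append 25 -> window=[12, 3, 7, 25] -> max=25
step 12: append 14 -> window=[3, 7, 25, 14] -> max=25
Recorded maximums: 27 23 23 23 23 12 12 25 25
Changes between consecutive maximums: 3

Answer: 3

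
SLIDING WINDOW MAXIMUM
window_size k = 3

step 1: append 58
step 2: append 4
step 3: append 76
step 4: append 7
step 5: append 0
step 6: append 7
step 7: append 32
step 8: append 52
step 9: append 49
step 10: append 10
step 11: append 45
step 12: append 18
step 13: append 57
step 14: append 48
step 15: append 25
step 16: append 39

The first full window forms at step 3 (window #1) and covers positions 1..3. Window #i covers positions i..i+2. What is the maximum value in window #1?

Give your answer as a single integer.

step 1: append 58 -> window=[58] (not full yet)
step 2: append 4 -> window=[58, 4] (not full yet)
step 3: append 76 -> window=[58, 4, 76] -> max=76
Window #1 max = 76

Answer: 76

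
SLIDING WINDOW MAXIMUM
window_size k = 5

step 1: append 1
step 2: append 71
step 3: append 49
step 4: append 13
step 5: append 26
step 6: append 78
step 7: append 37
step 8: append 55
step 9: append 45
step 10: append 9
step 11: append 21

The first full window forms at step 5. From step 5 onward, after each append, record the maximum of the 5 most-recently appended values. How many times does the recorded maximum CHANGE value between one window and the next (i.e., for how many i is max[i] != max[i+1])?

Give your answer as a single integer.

Answer: 2

Derivation:
step 1: append 1 -> window=[1] (not full yet)
step 2: append 71 -> window=[1, 71] (not full yet)
step 3: append 49 -> window=[1, 71, 49] (not full yet)
step 4: append 13 -> window=[1, 71, 49, 13] (not full yet)
step 5: append 26 -> window=[1, 71, 49, 13, 26] -> max=71
step 6: append 78 -> window=[71, 49, 13, 26, 78] -> max=78
step 7: append 37 -> window=[49, 13, 26, 78, 37] -> max=78
step 8: append 55 -> window=[13, 26, 78, 37, 55] -> max=78
step 9: append 45 -> window=[26, 78, 37, 55, 45] -> max=78
step 10: append 9 -> window=[78, 37, 55, 45, 9] -> max=78
step 11: append 21 -> window=[37, 55, 45, 9, 21] -> max=55
Recorded maximums: 71 78 78 78 78 78 55
Changes between consecutive maximums: 2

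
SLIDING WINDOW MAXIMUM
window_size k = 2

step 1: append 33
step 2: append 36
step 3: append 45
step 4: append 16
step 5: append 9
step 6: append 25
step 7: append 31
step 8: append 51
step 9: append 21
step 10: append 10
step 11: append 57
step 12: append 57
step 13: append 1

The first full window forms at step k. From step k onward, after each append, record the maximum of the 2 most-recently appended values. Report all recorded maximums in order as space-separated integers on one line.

Answer: 36 45 45 16 25 31 51 51 21 57 57 57

Derivation:
step 1: append 33 -> window=[33] (not full yet)
step 2: append 36 -> window=[33, 36] -> max=36
step 3: append 45 -> window=[36, 45] -> max=45
step 4: append 16 -> window=[45, 16] -> max=45
step 5: append 9 -> window=[16, 9] -> max=16
step 6: append 25 -> window=[9, 25] -> max=25
step 7: append 31 -> window=[25, 31] -> max=31
step 8: append 51 -> window=[31, 51] -> max=51
step 9: append 21 -> window=[51, 21] -> max=51
step 10: append 10 -> window=[21, 10] -> max=21
step 11: append 57 -> window=[10, 57] -> max=57
step 12: append 57 -> window=[57, 57] -> max=57
step 13: append 1 -> window=[57, 1] -> max=57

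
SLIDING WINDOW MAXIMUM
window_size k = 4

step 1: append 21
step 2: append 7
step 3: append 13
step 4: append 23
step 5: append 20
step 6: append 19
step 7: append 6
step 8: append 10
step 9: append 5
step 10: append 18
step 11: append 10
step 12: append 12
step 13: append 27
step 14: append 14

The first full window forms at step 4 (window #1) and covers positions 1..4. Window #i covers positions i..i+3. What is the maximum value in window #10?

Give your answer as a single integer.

Answer: 27

Derivation:
step 1: append 21 -> window=[21] (not full yet)
step 2: append 7 -> window=[21, 7] (not full yet)
step 3: append 13 -> window=[21, 7, 13] (not full yet)
step 4: append 23 -> window=[21, 7, 13, 23] -> max=23
step 5: append 20 -> window=[7, 13, 23, 20] -> max=23
step 6: append 19 -> window=[13, 23, 20, 19] -> max=23
step 7: append 6 -> window=[23, 20, 19, 6] -> max=23
step 8: append 10 -> window=[20, 19, 6, 10] -> max=20
step 9: append 5 -> window=[19, 6, 10, 5] -> max=19
step 10: append 18 -> window=[6, 10, 5, 18] -> max=18
step 11: append 10 -> window=[10, 5, 18, 10] -> max=18
step 12: append 12 -> window=[5, 18, 10, 12] -> max=18
step 13: append 27 -> window=[18, 10, 12, 27] -> max=27
Window #10 max = 27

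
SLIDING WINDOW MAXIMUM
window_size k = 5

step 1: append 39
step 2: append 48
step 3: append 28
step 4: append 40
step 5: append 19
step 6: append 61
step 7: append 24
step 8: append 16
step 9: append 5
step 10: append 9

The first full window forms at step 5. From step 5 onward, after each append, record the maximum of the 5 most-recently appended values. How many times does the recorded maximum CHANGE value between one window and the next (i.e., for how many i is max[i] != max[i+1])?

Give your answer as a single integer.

Answer: 1

Derivation:
step 1: append 39 -> window=[39] (not full yet)
step 2: append 48 -> window=[39, 48] (not full yet)
step 3: append 28 -> window=[39, 48, 28] (not full yet)
step 4: append 40 -> window=[39, 48, 28, 40] (not full yet)
step 5: append 19 -> window=[39, 48, 28, 40, 19] -> max=48
step 6: append 61 -> window=[48, 28, 40, 19, 61] -> max=61
step 7: append 24 -> window=[28, 40, 19, 61, 24] -> max=61
step 8: append 16 -> window=[40, 19, 61, 24, 16] -> max=61
step 9: append 5 -> window=[19, 61, 24, 16, 5] -> max=61
step 10: append 9 -> window=[61, 24, 16, 5, 9] -> max=61
Recorded maximums: 48 61 61 61 61 61
Changes between consecutive maximums: 1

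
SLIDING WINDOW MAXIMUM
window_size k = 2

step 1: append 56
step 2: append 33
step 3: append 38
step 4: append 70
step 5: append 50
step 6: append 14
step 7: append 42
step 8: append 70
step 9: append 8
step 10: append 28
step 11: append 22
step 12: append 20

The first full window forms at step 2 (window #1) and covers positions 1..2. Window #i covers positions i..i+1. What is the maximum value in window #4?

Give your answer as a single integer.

step 1: append 56 -> window=[56] (not full yet)
step 2: append 33 -> window=[56, 33] -> max=56
step 3: append 38 -> window=[33, 38] -> max=38
step 4: append 70 -> window=[38, 70] -> max=70
step 5: append 50 -> window=[70, 50] -> max=70
Window #4 max = 70

Answer: 70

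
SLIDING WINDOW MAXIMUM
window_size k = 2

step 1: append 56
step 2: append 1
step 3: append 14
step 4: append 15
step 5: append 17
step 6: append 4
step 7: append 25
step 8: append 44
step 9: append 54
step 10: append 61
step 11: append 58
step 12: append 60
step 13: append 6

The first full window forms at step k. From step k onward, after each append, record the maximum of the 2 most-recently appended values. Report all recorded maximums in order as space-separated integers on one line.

step 1: append 56 -> window=[56] (not full yet)
step 2: append 1 -> window=[56, 1] -> max=56
step 3: append 14 -> window=[1, 14] -> max=14
step 4: append 15 -> window=[14, 15] -> max=15
step 5: append 17 -> window=[15, 17] -> max=17
step 6: append 4 -> window=[17, 4] -> max=17
step 7: append 25 -> window=[4, 25] -> max=25
step 8: append 44 -> window=[25, 44] -> max=44
step 9: append 54 -> window=[44, 54] -> max=54
step 10: append 61 -> window=[54, 61] -> max=61
step 11: append 58 -> window=[61, 58] -> max=61
step 12: append 60 -> window=[58, 60] -> max=60
step 13: append 6 -> window=[60, 6] -> max=60

Answer: 56 14 15 17 17 25 44 54 61 61 60 60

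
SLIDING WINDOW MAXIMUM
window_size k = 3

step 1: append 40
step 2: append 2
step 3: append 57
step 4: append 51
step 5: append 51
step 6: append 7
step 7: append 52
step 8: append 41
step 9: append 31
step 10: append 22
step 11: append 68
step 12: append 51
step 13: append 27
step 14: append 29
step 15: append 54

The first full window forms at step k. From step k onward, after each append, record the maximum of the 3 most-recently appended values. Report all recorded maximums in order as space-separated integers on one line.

Answer: 57 57 57 51 52 52 52 41 68 68 68 51 54

Derivation:
step 1: append 40 -> window=[40] (not full yet)
step 2: append 2 -> window=[40, 2] (not full yet)
step 3: append 57 -> window=[40, 2, 57] -> max=57
step 4: append 51 -> window=[2, 57, 51] -> max=57
step 5: append 51 -> window=[57, 51, 51] -> max=57
step 6: append 7 -> window=[51, 51, 7] -> max=51
step 7: append 52 -> window=[51, 7, 52] -> max=52
step 8: append 41 -> window=[7, 52, 41] -> max=52
step 9: append 31 -> window=[52, 41, 31] -> max=52
step 10: append 22 -> window=[41, 31, 22] -> max=41
step 11: append 68 -> window=[31, 22, 68] -> max=68
step 12: append 51 -> window=[22, 68, 51] -> max=68
step 13: append 27 -> window=[68, 51, 27] -> max=68
step 14: append 29 -> window=[51, 27, 29] -> max=51
step 15: append 54 -> window=[27, 29, 54] -> max=54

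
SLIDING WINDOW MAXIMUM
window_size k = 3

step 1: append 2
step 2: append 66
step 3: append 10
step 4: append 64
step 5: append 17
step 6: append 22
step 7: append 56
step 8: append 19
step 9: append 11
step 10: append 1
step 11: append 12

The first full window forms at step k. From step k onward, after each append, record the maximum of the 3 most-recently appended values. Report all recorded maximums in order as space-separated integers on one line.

step 1: append 2 -> window=[2] (not full yet)
step 2: append 66 -> window=[2, 66] (not full yet)
step 3: append 10 -> window=[2, 66, 10] -> max=66
step 4: append 64 -> window=[66, 10, 64] -> max=66
step 5: append 17 -> window=[10, 64, 17] -> max=64
step 6: append 22 -> window=[64, 17, 22] -> max=64
step 7: append 56 -> window=[17, 22, 56] -> max=56
step 8: append 19 -> window=[22, 56, 19] -> max=56
step 9: append 11 -> window=[56, 19, 11] -> max=56
step 10: append 1 -> window=[19, 11, 1] -> max=19
step 11: append 12 -> window=[11, 1, 12] -> max=12

Answer: 66 66 64 64 56 56 56 19 12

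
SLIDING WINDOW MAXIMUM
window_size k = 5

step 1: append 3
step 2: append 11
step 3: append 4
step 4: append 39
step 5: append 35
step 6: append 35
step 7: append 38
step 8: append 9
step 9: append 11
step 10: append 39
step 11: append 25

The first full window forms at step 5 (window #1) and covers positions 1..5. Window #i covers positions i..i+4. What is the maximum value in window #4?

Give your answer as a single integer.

step 1: append 3 -> window=[3] (not full yet)
step 2: append 11 -> window=[3, 11] (not full yet)
step 3: append 4 -> window=[3, 11, 4] (not full yet)
step 4: append 39 -> window=[3, 11, 4, 39] (not full yet)
step 5: append 35 -> window=[3, 11, 4, 39, 35] -> max=39
step 6: append 35 -> window=[11, 4, 39, 35, 35] -> max=39
step 7: append 38 -> window=[4, 39, 35, 35, 38] -> max=39
step 8: append 9 -> window=[39, 35, 35, 38, 9] -> max=39
Window #4 max = 39

Answer: 39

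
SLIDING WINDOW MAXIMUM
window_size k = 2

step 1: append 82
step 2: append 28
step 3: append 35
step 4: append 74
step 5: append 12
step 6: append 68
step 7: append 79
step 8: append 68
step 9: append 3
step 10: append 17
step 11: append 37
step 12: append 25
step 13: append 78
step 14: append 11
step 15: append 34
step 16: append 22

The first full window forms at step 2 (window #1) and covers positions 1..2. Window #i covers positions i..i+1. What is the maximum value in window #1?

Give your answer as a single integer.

step 1: append 82 -> window=[82] (not full yet)
step 2: append 28 -> window=[82, 28] -> max=82
Window #1 max = 82

Answer: 82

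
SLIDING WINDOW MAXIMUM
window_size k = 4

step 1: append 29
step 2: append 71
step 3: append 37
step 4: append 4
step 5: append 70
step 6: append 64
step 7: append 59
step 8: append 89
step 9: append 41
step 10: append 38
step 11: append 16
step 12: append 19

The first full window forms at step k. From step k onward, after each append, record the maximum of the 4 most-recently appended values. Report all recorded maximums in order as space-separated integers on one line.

step 1: append 29 -> window=[29] (not full yet)
step 2: append 71 -> window=[29, 71] (not full yet)
step 3: append 37 -> window=[29, 71, 37] (not full yet)
step 4: append 4 -> window=[29, 71, 37, 4] -> max=71
step 5: append 70 -> window=[71, 37, 4, 70] -> max=71
step 6: append 64 -> window=[37, 4, 70, 64] -> max=70
step 7: append 59 -> window=[4, 70, 64, 59] -> max=70
step 8: append 89 -> window=[70, 64, 59, 89] -> max=89
step 9: append 41 -> window=[64, 59, 89, 41] -> max=89
step 10: append 38 -> window=[59, 89, 41, 38] -> max=89
step 11: append 16 -> window=[89, 41, 38, 16] -> max=89
step 12: append 19 -> window=[41, 38, 16, 19] -> max=41

Answer: 71 71 70 70 89 89 89 89 41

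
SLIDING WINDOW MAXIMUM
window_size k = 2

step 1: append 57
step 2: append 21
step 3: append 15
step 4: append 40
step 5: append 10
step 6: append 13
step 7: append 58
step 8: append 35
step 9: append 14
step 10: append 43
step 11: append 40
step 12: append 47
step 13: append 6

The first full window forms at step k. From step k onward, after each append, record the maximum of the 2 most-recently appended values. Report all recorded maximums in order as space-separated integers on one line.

step 1: append 57 -> window=[57] (not full yet)
step 2: append 21 -> window=[57, 21] -> max=57
step 3: append 15 -> window=[21, 15] -> max=21
step 4: append 40 -> window=[15, 40] -> max=40
step 5: append 10 -> window=[40, 10] -> max=40
step 6: append 13 -> window=[10, 13] -> max=13
step 7: append 58 -> window=[13, 58] -> max=58
step 8: append 35 -> window=[58, 35] -> max=58
step 9: append 14 -> window=[35, 14] -> max=35
step 10: append 43 -> window=[14, 43] -> max=43
step 11: append 40 -> window=[43, 40] -> max=43
step 12: append 47 -> window=[40, 47] -> max=47
step 13: append 6 -> window=[47, 6] -> max=47

Answer: 57 21 40 40 13 58 58 35 43 43 47 47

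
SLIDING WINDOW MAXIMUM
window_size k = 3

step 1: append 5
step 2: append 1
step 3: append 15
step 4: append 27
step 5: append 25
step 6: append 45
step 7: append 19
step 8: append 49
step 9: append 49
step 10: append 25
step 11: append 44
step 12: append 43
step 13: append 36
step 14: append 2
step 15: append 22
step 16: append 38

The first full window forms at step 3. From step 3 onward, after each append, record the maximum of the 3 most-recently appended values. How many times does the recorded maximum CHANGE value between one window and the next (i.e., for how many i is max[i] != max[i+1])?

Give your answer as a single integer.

Answer: 7

Derivation:
step 1: append 5 -> window=[5] (not full yet)
step 2: append 1 -> window=[5, 1] (not full yet)
step 3: append 15 -> window=[5, 1, 15] -> max=15
step 4: append 27 -> window=[1, 15, 27] -> max=27
step 5: append 25 -> window=[15, 27, 25] -> max=27
step 6: append 45 -> window=[27, 25, 45] -> max=45
step 7: append 19 -> window=[25, 45, 19] -> max=45
step 8: append 49 -> window=[45, 19, 49] -> max=49
step 9: append 49 -> window=[19, 49, 49] -> max=49
step 10: append 25 -> window=[49, 49, 25] -> max=49
step 11: append 44 -> window=[49, 25, 44] -> max=49
step 12: append 43 -> window=[25, 44, 43] -> max=44
step 13: append 36 -> window=[44, 43, 36] -> max=44
step 14: append 2 -> window=[43, 36, 2] -> max=43
step 15: append 22 -> window=[36, 2, 22] -> max=36
step 16: append 38 -> window=[2, 22, 38] -> max=38
Recorded maximums: 15 27 27 45 45 49 49 49 49 44 44 43 36 38
Changes between consecutive maximums: 7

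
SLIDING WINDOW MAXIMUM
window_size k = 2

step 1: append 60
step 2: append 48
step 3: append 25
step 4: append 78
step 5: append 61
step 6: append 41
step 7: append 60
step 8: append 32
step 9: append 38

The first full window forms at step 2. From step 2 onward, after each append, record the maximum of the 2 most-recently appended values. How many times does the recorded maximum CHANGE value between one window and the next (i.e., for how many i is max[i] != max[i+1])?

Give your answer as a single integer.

step 1: append 60 -> window=[60] (not full yet)
step 2: append 48 -> window=[60, 48] -> max=60
step 3: append 25 -> window=[48, 25] -> max=48
step 4: append 78 -> window=[25, 78] -> max=78
step 5: append 61 -> window=[78, 61] -> max=78
step 6: append 41 -> window=[61, 41] -> max=61
step 7: append 60 -> window=[41, 60] -> max=60
step 8: append 32 -> window=[60, 32] -> max=60
step 9: append 38 -> window=[32, 38] -> max=38
Recorded maximums: 60 48 78 78 61 60 60 38
Changes between consecutive maximums: 5

Answer: 5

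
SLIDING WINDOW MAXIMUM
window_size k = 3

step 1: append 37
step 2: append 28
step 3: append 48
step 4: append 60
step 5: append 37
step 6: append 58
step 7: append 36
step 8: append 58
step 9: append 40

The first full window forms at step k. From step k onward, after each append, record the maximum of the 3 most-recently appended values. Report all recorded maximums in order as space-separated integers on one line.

Answer: 48 60 60 60 58 58 58

Derivation:
step 1: append 37 -> window=[37] (not full yet)
step 2: append 28 -> window=[37, 28] (not full yet)
step 3: append 48 -> window=[37, 28, 48] -> max=48
step 4: append 60 -> window=[28, 48, 60] -> max=60
step 5: append 37 -> window=[48, 60, 37] -> max=60
step 6: append 58 -> window=[60, 37, 58] -> max=60
step 7: append 36 -> window=[37, 58, 36] -> max=58
step 8: append 58 -> window=[58, 36, 58] -> max=58
step 9: append 40 -> window=[36, 58, 40] -> max=58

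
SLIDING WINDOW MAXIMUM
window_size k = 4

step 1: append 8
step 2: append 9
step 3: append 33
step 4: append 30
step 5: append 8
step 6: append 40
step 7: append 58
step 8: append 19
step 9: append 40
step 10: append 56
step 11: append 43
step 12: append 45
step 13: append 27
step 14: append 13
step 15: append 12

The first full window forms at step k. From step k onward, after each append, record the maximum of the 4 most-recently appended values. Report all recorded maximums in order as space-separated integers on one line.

step 1: append 8 -> window=[8] (not full yet)
step 2: append 9 -> window=[8, 9] (not full yet)
step 3: append 33 -> window=[8, 9, 33] (not full yet)
step 4: append 30 -> window=[8, 9, 33, 30] -> max=33
step 5: append 8 -> window=[9, 33, 30, 8] -> max=33
step 6: append 40 -> window=[33, 30, 8, 40] -> max=40
step 7: append 58 -> window=[30, 8, 40, 58] -> max=58
step 8: append 19 -> window=[8, 40, 58, 19] -> max=58
step 9: append 40 -> window=[40, 58, 19, 40] -> max=58
step 10: append 56 -> window=[58, 19, 40, 56] -> max=58
step 11: append 43 -> window=[19, 40, 56, 43] -> max=56
step 12: append 45 -> window=[40, 56, 43, 45] -> max=56
step 13: append 27 -> window=[56, 43, 45, 27] -> max=56
step 14: append 13 -> window=[43, 45, 27, 13] -> max=45
step 15: append 12 -> window=[45, 27, 13, 12] -> max=45

Answer: 33 33 40 58 58 58 58 56 56 56 45 45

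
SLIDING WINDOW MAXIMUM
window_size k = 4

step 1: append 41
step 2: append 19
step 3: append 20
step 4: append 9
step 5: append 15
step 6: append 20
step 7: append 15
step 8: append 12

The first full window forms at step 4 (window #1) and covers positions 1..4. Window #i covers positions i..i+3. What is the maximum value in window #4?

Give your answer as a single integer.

Answer: 20

Derivation:
step 1: append 41 -> window=[41] (not full yet)
step 2: append 19 -> window=[41, 19] (not full yet)
step 3: append 20 -> window=[41, 19, 20] (not full yet)
step 4: append 9 -> window=[41, 19, 20, 9] -> max=41
step 5: append 15 -> window=[19, 20, 9, 15] -> max=20
step 6: append 20 -> window=[20, 9, 15, 20] -> max=20
step 7: append 15 -> window=[9, 15, 20, 15] -> max=20
Window #4 max = 20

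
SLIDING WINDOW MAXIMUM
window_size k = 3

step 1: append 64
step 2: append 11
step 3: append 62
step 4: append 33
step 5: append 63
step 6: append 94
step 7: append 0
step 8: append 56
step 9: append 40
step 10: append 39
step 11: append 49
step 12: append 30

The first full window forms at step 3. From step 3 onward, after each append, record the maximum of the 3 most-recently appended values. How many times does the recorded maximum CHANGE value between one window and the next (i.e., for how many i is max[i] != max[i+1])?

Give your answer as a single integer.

step 1: append 64 -> window=[64] (not full yet)
step 2: append 11 -> window=[64, 11] (not full yet)
step 3: append 62 -> window=[64, 11, 62] -> max=64
step 4: append 33 -> window=[11, 62, 33] -> max=62
step 5: append 63 -> window=[62, 33, 63] -> max=63
step 6: append 94 -> window=[33, 63, 94] -> max=94
step 7: append 0 -> window=[63, 94, 0] -> max=94
step 8: append 56 -> window=[94, 0, 56] -> max=94
step 9: append 40 -> window=[0, 56, 40] -> max=56
step 10: append 39 -> window=[56, 40, 39] -> max=56
step 11: append 49 -> window=[40, 39, 49] -> max=49
step 12: append 30 -> window=[39, 49, 30] -> max=49
Recorded maximums: 64 62 63 94 94 94 56 56 49 49
Changes between consecutive maximums: 5

Answer: 5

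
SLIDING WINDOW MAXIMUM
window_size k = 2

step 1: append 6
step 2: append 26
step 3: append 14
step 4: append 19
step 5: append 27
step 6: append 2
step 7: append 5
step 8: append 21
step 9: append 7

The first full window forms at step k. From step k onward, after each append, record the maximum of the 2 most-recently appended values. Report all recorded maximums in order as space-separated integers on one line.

Answer: 26 26 19 27 27 5 21 21

Derivation:
step 1: append 6 -> window=[6] (not full yet)
step 2: append 26 -> window=[6, 26] -> max=26
step 3: append 14 -> window=[26, 14] -> max=26
step 4: append 19 -> window=[14, 19] -> max=19
step 5: append 27 -> window=[19, 27] -> max=27
step 6: append 2 -> window=[27, 2] -> max=27
step 7: append 5 -> window=[2, 5] -> max=5
step 8: append 21 -> window=[5, 21] -> max=21
step 9: append 7 -> window=[21, 7] -> max=21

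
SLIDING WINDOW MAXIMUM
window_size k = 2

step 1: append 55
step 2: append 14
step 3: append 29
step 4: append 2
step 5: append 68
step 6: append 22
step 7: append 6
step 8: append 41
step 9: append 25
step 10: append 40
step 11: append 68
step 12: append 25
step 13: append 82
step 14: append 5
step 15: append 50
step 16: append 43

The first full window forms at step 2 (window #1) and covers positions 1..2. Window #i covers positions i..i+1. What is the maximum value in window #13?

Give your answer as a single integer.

step 1: append 55 -> window=[55] (not full yet)
step 2: append 14 -> window=[55, 14] -> max=55
step 3: append 29 -> window=[14, 29] -> max=29
step 4: append 2 -> window=[29, 2] -> max=29
step 5: append 68 -> window=[2, 68] -> max=68
step 6: append 22 -> window=[68, 22] -> max=68
step 7: append 6 -> window=[22, 6] -> max=22
step 8: append 41 -> window=[6, 41] -> max=41
step 9: append 25 -> window=[41, 25] -> max=41
step 10: append 40 -> window=[25, 40] -> max=40
step 11: append 68 -> window=[40, 68] -> max=68
step 12: append 25 -> window=[68, 25] -> max=68
step 13: append 82 -> window=[25, 82] -> max=82
step 14: append 5 -> window=[82, 5] -> max=82
Window #13 max = 82

Answer: 82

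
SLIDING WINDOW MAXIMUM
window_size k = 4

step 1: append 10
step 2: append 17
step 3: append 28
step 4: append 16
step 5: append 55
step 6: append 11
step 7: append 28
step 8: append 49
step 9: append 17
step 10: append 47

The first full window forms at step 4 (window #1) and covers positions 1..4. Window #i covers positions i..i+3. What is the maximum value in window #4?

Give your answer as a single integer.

step 1: append 10 -> window=[10] (not full yet)
step 2: append 17 -> window=[10, 17] (not full yet)
step 3: append 28 -> window=[10, 17, 28] (not full yet)
step 4: append 16 -> window=[10, 17, 28, 16] -> max=28
step 5: append 55 -> window=[17, 28, 16, 55] -> max=55
step 6: append 11 -> window=[28, 16, 55, 11] -> max=55
step 7: append 28 -> window=[16, 55, 11, 28] -> max=55
Window #4 max = 55

Answer: 55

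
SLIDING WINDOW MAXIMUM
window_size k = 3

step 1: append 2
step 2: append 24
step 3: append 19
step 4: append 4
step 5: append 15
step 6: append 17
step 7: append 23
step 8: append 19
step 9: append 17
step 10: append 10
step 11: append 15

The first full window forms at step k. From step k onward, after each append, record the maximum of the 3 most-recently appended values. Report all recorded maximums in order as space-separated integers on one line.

Answer: 24 24 19 17 23 23 23 19 17

Derivation:
step 1: append 2 -> window=[2] (not full yet)
step 2: append 24 -> window=[2, 24] (not full yet)
step 3: append 19 -> window=[2, 24, 19] -> max=24
step 4: append 4 -> window=[24, 19, 4] -> max=24
step 5: append 15 -> window=[19, 4, 15] -> max=19
step 6: append 17 -> window=[4, 15, 17] -> max=17
step 7: append 23 -> window=[15, 17, 23] -> max=23
step 8: append 19 -> window=[17, 23, 19] -> max=23
step 9: append 17 -> window=[23, 19, 17] -> max=23
step 10: append 10 -> window=[19, 17, 10] -> max=19
step 11: append 15 -> window=[17, 10, 15] -> max=17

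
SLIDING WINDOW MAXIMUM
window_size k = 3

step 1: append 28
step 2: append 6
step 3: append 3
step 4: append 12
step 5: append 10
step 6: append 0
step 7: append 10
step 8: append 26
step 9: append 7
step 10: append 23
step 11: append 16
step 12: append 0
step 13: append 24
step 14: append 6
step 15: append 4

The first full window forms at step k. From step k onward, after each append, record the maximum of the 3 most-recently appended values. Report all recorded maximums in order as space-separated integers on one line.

step 1: append 28 -> window=[28] (not full yet)
step 2: append 6 -> window=[28, 6] (not full yet)
step 3: append 3 -> window=[28, 6, 3] -> max=28
step 4: append 12 -> window=[6, 3, 12] -> max=12
step 5: append 10 -> window=[3, 12, 10] -> max=12
step 6: append 0 -> window=[12, 10, 0] -> max=12
step 7: append 10 -> window=[10, 0, 10] -> max=10
step 8: append 26 -> window=[0, 10, 26] -> max=26
step 9: append 7 -> window=[10, 26, 7] -> max=26
step 10: append 23 -> window=[26, 7, 23] -> max=26
step 11: append 16 -> window=[7, 23, 16] -> max=23
step 12: append 0 -> window=[23, 16, 0] -> max=23
step 13: append 24 -> window=[16, 0, 24] -> max=24
step 14: append 6 -> window=[0, 24, 6] -> max=24
step 15: append 4 -> window=[24, 6, 4] -> max=24

Answer: 28 12 12 12 10 26 26 26 23 23 24 24 24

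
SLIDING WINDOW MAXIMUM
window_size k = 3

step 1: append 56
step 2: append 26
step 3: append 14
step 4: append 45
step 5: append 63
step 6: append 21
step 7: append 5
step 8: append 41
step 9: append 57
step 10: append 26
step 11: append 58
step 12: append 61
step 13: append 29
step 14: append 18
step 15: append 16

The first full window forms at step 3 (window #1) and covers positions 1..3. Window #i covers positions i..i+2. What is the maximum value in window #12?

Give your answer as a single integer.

Answer: 61

Derivation:
step 1: append 56 -> window=[56] (not full yet)
step 2: append 26 -> window=[56, 26] (not full yet)
step 3: append 14 -> window=[56, 26, 14] -> max=56
step 4: append 45 -> window=[26, 14, 45] -> max=45
step 5: append 63 -> window=[14, 45, 63] -> max=63
step 6: append 21 -> window=[45, 63, 21] -> max=63
step 7: append 5 -> window=[63, 21, 5] -> max=63
step 8: append 41 -> window=[21, 5, 41] -> max=41
step 9: append 57 -> window=[5, 41, 57] -> max=57
step 10: append 26 -> window=[41, 57, 26] -> max=57
step 11: append 58 -> window=[57, 26, 58] -> max=58
step 12: append 61 -> window=[26, 58, 61] -> max=61
step 13: append 29 -> window=[58, 61, 29] -> max=61
step 14: append 18 -> window=[61, 29, 18] -> max=61
Window #12 max = 61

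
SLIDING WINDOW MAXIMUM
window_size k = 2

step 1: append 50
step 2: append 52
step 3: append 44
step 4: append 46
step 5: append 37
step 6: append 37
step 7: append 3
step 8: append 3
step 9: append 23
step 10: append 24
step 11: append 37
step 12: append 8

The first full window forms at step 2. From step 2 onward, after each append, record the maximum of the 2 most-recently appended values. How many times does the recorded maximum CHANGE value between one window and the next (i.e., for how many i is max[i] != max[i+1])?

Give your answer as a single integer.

Answer: 6

Derivation:
step 1: append 50 -> window=[50] (not full yet)
step 2: append 52 -> window=[50, 52] -> max=52
step 3: append 44 -> window=[52, 44] -> max=52
step 4: append 46 -> window=[44, 46] -> max=46
step 5: append 37 -> window=[46, 37] -> max=46
step 6: append 37 -> window=[37, 37] -> max=37
step 7: append 3 -> window=[37, 3] -> max=37
step 8: append 3 -> window=[3, 3] -> max=3
step 9: append 23 -> window=[3, 23] -> max=23
step 10: append 24 -> window=[23, 24] -> max=24
step 11: append 37 -> window=[24, 37] -> max=37
step 12: append 8 -> window=[37, 8] -> max=37
Recorded maximums: 52 52 46 46 37 37 3 23 24 37 37
Changes between consecutive maximums: 6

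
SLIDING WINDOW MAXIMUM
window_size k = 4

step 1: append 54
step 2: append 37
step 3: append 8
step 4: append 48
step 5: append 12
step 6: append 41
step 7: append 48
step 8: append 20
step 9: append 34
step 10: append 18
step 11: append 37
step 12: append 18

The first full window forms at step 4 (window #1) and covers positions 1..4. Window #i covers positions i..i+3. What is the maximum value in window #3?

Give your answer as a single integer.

Answer: 48

Derivation:
step 1: append 54 -> window=[54] (not full yet)
step 2: append 37 -> window=[54, 37] (not full yet)
step 3: append 8 -> window=[54, 37, 8] (not full yet)
step 4: append 48 -> window=[54, 37, 8, 48] -> max=54
step 5: append 12 -> window=[37, 8, 48, 12] -> max=48
step 6: append 41 -> window=[8, 48, 12, 41] -> max=48
Window #3 max = 48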